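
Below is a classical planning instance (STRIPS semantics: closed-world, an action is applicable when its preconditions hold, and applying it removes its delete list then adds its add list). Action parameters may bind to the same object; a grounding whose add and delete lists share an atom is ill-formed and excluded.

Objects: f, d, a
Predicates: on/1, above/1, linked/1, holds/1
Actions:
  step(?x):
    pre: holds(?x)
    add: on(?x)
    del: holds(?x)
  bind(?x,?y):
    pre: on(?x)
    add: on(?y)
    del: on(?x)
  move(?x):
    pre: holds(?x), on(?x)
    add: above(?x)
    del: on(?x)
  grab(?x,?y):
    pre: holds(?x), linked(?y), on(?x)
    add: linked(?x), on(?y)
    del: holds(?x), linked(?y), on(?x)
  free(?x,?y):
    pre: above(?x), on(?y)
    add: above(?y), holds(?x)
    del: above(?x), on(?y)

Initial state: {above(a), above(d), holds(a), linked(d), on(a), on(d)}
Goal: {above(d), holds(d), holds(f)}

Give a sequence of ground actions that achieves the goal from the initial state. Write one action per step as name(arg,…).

bind(a,f); free(d,f); free(f,d)

1. bind(a,f)  →  {above(a), above(d), holds(a), linked(d), on(d), on(f)}
2. free(d,f)  →  {above(a), above(f), holds(a), holds(d), linked(d), on(d)}
3. free(f,d)  →  {above(a), above(d), holds(a), holds(d), holds(f), linked(d)}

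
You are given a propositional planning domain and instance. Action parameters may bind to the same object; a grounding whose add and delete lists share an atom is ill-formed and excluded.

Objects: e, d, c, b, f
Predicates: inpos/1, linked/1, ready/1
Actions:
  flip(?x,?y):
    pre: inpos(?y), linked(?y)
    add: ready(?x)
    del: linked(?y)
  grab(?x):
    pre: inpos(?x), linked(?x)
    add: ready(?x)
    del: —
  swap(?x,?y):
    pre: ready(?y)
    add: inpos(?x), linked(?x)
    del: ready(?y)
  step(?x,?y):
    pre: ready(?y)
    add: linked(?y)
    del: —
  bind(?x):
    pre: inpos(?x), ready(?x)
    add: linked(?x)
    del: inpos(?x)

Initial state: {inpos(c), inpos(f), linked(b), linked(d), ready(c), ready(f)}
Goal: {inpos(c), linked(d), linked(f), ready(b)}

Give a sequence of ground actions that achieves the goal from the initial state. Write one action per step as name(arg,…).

1. swap(e,c)  →  {inpos(c), inpos(e), inpos(f), linked(b), linked(d), linked(e), ready(f)}
2. flip(b,e)  →  {inpos(c), inpos(e), inpos(f), linked(b), linked(d), ready(b), ready(f)}
3. swap(f,f)  →  {inpos(c), inpos(e), inpos(f), linked(b), linked(d), linked(f), ready(b)}

swap(e,c); flip(b,e); swap(f,f)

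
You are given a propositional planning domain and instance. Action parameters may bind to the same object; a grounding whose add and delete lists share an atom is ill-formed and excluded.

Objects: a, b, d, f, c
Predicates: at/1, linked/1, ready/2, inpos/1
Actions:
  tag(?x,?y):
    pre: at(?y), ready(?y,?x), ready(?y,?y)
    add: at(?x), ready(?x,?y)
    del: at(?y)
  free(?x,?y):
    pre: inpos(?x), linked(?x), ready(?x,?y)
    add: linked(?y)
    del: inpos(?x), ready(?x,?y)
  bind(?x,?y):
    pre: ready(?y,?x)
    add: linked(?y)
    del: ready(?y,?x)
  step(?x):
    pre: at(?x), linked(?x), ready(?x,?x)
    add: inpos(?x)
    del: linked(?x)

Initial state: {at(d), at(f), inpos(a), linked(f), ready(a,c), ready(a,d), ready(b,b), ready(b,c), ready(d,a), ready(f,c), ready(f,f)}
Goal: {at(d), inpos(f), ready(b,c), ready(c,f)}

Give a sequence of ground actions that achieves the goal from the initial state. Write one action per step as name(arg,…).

step(f); tag(c,f)

1. step(f)  →  {at(d), at(f), inpos(a), inpos(f), ready(a,c), ready(a,d), ready(b,b), ready(b,c), ready(d,a), ready(f,c), ready(f,f)}
2. tag(c,f)  →  {at(c), at(d), inpos(a), inpos(f), ready(a,c), ready(a,d), ready(b,b), ready(b,c), ready(c,f), ready(d,a), ready(f,c), ready(f,f)}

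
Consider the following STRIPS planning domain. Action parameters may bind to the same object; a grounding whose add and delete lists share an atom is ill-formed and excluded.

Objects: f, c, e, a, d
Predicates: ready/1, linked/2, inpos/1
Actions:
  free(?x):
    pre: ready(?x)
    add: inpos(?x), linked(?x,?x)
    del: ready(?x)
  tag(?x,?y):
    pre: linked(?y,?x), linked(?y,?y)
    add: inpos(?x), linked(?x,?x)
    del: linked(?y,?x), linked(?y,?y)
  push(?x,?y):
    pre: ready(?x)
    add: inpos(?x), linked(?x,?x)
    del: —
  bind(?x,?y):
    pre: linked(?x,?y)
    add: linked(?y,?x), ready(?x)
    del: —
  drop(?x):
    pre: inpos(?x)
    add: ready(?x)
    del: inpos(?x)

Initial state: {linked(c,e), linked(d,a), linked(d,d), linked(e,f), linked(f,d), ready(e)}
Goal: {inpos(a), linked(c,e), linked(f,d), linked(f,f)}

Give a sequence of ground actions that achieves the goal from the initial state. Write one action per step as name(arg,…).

1. free(e)  →  {inpos(e), linked(c,e), linked(d,a), linked(d,d), linked(e,e), linked(e,f), linked(f,d)}
2. tag(f,e)  →  {inpos(e), inpos(f), linked(c,e), linked(d,a), linked(d,d), linked(f,d), linked(f,f)}
3. tag(a,d)  →  {inpos(a), inpos(e), inpos(f), linked(a,a), linked(c,e), linked(f,d), linked(f,f)}

free(e); tag(f,e); tag(a,d)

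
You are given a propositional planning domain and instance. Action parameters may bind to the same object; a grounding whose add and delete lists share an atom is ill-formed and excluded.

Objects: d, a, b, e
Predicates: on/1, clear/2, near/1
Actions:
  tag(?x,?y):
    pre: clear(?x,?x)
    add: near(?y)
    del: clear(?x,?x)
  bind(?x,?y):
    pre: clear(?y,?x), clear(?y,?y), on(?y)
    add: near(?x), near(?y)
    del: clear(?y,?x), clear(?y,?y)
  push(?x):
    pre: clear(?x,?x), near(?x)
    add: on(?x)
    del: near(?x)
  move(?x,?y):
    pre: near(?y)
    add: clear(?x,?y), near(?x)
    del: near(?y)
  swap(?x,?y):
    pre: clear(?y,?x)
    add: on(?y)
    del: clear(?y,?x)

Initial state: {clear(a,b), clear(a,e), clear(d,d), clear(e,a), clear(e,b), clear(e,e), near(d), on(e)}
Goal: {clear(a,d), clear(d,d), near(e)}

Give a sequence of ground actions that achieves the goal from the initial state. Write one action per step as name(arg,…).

1. tag(e,e)  →  {clear(a,b), clear(a,e), clear(d,d), clear(e,a), clear(e,b), near(d), near(e), on(e)}
2. move(a,d)  →  {clear(a,b), clear(a,d), clear(a,e), clear(d,d), clear(e,a), clear(e,b), near(a), near(e), on(e)}

tag(e,e); move(a,d)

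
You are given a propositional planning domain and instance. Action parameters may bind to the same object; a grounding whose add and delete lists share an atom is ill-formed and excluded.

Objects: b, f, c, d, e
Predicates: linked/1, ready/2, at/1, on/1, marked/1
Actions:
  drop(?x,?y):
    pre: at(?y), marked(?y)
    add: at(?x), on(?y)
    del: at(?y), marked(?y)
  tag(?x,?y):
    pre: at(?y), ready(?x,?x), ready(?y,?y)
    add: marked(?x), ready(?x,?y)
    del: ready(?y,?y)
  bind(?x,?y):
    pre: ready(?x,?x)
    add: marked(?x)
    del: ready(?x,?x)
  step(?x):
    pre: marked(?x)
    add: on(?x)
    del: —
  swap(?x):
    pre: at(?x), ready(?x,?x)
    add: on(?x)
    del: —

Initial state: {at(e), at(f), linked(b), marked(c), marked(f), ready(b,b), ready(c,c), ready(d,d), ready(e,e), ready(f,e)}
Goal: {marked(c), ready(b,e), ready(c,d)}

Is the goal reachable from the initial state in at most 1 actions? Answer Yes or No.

No

1. drop(d,f)  →  {at(d), at(e), linked(b), marked(c), on(f), ready(b,b), ready(c,c), ready(d,d), ready(e,e), ready(f,e)}
2. tag(b,e)  →  {at(d), at(e), linked(b), marked(b), marked(c), on(f), ready(b,b), ready(b,e), ready(c,c), ready(d,d), ready(f,e)}
3. tag(c,d)  →  {at(d), at(e), linked(b), marked(b), marked(c), on(f), ready(b,b), ready(b,e), ready(c,c), ready(c,d), ready(f,e)}
optimal plan length = 3; 3 > 1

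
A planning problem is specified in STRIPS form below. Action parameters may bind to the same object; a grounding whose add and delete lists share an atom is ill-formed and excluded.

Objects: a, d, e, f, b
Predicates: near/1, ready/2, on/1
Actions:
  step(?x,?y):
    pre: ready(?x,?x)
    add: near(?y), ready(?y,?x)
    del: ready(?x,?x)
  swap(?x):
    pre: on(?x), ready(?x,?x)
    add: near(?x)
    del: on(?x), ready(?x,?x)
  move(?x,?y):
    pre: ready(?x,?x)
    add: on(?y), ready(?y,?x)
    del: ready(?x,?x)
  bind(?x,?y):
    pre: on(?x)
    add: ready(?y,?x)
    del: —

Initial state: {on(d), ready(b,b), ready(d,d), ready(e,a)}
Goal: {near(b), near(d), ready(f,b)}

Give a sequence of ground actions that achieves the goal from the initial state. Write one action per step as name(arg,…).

step(d,b); step(b,f); bind(d,d); swap(d)

1. step(d,b)  →  {near(b), on(d), ready(b,b), ready(b,d), ready(e,a)}
2. step(b,f)  →  {near(b), near(f), on(d), ready(b,d), ready(e,a), ready(f,b)}
3. bind(d,d)  →  {near(b), near(f), on(d), ready(b,d), ready(d,d), ready(e,a), ready(f,b)}
4. swap(d)  →  {near(b), near(d), near(f), ready(b,d), ready(e,a), ready(f,b)}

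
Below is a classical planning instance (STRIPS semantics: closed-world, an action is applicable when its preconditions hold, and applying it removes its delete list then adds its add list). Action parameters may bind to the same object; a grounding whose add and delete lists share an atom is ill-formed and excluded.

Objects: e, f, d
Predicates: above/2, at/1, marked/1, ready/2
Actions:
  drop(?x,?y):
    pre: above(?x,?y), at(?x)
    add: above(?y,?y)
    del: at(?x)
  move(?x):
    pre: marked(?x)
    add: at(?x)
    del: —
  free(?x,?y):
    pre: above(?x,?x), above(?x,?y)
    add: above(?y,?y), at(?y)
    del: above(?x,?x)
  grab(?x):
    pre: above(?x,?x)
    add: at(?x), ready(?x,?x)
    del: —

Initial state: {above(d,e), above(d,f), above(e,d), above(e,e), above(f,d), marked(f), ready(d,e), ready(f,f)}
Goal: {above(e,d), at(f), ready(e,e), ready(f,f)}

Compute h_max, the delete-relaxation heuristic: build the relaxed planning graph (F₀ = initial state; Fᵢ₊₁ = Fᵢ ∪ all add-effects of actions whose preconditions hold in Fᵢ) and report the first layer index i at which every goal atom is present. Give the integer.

F0 = init (8 atoms)
F1 = F0 ∪ {above(d,d), at(d), at(e), at(f), ready(e,e)}  (13 atoms)
goal ⊆ F1  ⇒  h_max = 1

1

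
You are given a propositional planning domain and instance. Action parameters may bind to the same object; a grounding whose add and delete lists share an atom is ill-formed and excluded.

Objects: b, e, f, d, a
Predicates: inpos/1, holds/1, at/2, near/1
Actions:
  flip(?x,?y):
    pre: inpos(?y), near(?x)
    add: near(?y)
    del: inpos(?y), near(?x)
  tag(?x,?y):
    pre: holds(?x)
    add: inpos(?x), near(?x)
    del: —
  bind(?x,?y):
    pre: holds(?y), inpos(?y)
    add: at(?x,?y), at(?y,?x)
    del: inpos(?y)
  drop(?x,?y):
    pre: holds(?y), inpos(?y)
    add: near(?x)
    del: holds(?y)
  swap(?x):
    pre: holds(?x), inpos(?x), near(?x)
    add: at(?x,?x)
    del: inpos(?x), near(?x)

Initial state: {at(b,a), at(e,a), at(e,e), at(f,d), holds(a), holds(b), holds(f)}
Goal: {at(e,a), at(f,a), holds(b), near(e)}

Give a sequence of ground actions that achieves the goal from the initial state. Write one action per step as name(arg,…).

tag(f,b); tag(a,b); bind(f,a); drop(e,f)

1. tag(f,b)  →  {at(b,a), at(e,a), at(e,e), at(f,d), holds(a), holds(b), holds(f), inpos(f), near(f)}
2. tag(a,b)  →  {at(b,a), at(e,a), at(e,e), at(f,d), holds(a), holds(b), holds(f), inpos(a), inpos(f), near(a), near(f)}
3. bind(f,a)  →  {at(a,f), at(b,a), at(e,a), at(e,e), at(f,a), at(f,d), holds(a), holds(b), holds(f), inpos(f), near(a), near(f)}
4. drop(e,f)  →  {at(a,f), at(b,a), at(e,a), at(e,e), at(f,a), at(f,d), holds(a), holds(b), inpos(f), near(a), near(e), near(f)}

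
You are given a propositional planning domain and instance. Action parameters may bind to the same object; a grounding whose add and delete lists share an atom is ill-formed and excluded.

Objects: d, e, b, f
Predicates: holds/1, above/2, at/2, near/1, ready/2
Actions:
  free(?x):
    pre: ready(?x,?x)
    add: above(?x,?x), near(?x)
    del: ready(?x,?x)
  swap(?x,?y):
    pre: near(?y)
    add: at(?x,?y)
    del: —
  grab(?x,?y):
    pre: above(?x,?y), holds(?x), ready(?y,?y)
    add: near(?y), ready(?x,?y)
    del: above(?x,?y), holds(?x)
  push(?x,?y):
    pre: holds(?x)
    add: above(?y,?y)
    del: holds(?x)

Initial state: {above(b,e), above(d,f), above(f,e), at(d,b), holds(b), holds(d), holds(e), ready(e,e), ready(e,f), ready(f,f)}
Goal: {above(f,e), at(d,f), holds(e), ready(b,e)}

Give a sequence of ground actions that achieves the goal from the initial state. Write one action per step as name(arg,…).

free(f); swap(d,f); grab(b,e)

1. free(f)  →  {above(b,e), above(d,f), above(f,e), above(f,f), at(d,b), holds(b), holds(d), holds(e), near(f), ready(e,e), ready(e,f)}
2. swap(d,f)  →  {above(b,e), above(d,f), above(f,e), above(f,f), at(d,b), at(d,f), holds(b), holds(d), holds(e), near(f), ready(e,e), ready(e,f)}
3. grab(b,e)  →  {above(d,f), above(f,e), above(f,f), at(d,b), at(d,f), holds(d), holds(e), near(e), near(f), ready(b,e), ready(e,e), ready(e,f)}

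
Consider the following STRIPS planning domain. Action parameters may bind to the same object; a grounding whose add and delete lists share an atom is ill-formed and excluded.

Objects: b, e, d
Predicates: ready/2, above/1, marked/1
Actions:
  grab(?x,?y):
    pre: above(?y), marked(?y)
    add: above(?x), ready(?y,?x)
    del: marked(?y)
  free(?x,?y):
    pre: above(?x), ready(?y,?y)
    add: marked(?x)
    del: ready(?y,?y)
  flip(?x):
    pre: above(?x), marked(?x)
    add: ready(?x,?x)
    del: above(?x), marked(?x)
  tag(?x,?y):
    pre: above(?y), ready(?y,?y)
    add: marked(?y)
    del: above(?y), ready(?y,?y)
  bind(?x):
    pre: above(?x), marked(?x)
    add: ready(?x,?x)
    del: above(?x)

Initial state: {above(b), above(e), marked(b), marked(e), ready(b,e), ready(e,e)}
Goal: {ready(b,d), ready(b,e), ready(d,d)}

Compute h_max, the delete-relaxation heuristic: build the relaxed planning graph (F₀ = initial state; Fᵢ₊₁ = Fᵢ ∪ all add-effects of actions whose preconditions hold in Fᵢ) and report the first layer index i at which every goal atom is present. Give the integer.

3

F0 = init (6 atoms)
F1 = F0 ∪ {above(d), ready(b,b), ready(b,d), ready(e,b), ready(e,d)}  (11 atoms)
F2 = F1 ∪ {marked(d)}  (12 atoms)
F3 = F2 ∪ {ready(d,b), ready(d,d), ready(d,e)}  (15 atoms)
goal ⊆ F3  ⇒  h_max = 3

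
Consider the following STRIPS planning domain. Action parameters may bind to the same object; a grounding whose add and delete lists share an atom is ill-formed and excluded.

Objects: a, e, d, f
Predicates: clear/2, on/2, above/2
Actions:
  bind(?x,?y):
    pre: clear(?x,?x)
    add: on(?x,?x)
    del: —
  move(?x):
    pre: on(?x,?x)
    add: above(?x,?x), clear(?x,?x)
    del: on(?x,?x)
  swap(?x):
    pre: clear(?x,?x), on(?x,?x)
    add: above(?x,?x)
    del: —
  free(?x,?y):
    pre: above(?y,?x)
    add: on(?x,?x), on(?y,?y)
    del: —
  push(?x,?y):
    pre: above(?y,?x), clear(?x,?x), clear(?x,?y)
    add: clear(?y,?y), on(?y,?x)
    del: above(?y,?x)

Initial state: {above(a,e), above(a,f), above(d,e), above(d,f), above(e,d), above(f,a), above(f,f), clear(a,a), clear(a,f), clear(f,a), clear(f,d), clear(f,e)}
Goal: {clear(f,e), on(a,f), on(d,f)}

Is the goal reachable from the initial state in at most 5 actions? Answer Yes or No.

Yes

1. push(a,f)  →  {above(a,e), above(a,f), above(d,e), above(d,f), above(e,d), above(f,f), clear(a,a), clear(a,f), clear(f,a), clear(f,d), clear(f,e), clear(f,f), on(f,a)}
2. push(f,a)  →  {above(a,e), above(d,e), above(d,f), above(e,d), above(f,f), clear(a,a), clear(a,f), clear(f,a), clear(f,d), clear(f,e), clear(f,f), on(a,f), on(f,a)}
3. push(f,d)  →  {above(a,e), above(d,e), above(e,d), above(f,f), clear(a,a), clear(a,f), clear(d,d), clear(f,a), clear(f,d), clear(f,e), clear(f,f), on(a,f), on(d,f), on(f,a)}
optimal plan length = 3; 3 ≤ 5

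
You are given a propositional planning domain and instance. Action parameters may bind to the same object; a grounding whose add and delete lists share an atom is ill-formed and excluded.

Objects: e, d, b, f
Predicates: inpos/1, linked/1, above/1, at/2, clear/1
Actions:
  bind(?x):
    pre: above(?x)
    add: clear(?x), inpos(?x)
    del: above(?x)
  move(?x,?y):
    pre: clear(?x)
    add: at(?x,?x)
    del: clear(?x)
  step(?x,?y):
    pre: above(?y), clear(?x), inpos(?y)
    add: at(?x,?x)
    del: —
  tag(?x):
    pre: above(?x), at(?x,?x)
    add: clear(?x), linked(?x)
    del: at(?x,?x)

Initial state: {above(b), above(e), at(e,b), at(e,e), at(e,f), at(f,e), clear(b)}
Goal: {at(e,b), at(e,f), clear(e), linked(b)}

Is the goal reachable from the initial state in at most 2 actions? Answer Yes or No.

1. bind(e)  →  {above(b), at(e,b), at(e,e), at(e,f), at(f,e), clear(b), clear(e), inpos(e)}
2. move(b,e)  →  {above(b), at(b,b), at(e,b), at(e,e), at(e,f), at(f,e), clear(e), inpos(e)}
3. tag(b)  →  {above(b), at(e,b), at(e,e), at(e,f), at(f,e), clear(b), clear(e), inpos(e), linked(b)}
optimal plan length = 3; 3 > 2

No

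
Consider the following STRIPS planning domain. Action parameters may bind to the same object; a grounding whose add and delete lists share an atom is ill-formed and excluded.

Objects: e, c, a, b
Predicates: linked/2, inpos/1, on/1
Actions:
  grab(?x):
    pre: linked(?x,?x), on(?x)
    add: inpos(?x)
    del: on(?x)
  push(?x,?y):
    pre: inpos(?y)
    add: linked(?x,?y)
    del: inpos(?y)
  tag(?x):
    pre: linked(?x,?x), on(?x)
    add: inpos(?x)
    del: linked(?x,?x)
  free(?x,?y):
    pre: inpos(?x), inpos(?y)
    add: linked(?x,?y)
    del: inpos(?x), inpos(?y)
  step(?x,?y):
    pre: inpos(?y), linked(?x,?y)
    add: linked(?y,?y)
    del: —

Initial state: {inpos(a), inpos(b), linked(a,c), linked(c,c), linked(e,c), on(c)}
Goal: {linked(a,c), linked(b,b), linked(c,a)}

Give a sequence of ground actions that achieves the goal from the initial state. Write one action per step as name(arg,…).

push(c,a); push(b,b)

1. push(c,a)  →  {inpos(b), linked(a,c), linked(c,a), linked(c,c), linked(e,c), on(c)}
2. push(b,b)  →  {linked(a,c), linked(b,b), linked(c,a), linked(c,c), linked(e,c), on(c)}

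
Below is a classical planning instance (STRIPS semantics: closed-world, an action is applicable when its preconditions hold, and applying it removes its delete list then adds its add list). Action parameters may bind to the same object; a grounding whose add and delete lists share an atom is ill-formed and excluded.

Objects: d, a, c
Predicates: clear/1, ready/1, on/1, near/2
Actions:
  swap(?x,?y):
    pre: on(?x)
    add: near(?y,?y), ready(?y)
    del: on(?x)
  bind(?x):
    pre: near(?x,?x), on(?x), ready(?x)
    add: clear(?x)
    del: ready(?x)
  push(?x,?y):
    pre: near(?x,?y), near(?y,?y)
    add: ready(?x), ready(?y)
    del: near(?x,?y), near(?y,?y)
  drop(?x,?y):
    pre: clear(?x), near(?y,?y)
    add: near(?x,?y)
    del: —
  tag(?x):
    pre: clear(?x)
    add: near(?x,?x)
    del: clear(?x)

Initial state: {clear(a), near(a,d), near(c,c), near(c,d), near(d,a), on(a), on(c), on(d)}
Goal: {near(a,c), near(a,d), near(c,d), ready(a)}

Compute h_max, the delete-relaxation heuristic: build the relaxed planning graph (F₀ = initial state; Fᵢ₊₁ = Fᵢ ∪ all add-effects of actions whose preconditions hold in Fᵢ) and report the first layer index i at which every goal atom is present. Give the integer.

F0 = init (8 atoms)
F1 = F0 ∪ {near(a,a), near(a,c), near(d,d), ready(a), ready(c), ready(d)}  (14 atoms)
goal ⊆ F1  ⇒  h_max = 1

1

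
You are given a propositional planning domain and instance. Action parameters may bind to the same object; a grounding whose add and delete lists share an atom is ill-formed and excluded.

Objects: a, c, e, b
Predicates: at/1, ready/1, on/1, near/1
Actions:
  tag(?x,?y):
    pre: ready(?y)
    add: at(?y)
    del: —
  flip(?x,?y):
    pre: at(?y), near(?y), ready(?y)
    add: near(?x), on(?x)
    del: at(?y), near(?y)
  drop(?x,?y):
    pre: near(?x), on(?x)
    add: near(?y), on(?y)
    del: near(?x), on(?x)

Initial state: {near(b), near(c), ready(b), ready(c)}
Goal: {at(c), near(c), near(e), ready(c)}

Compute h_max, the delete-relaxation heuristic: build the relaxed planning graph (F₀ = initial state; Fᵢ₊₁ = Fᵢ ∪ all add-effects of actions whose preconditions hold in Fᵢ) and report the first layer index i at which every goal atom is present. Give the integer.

F0 = init (4 atoms)
F1 = F0 ∪ {at(b), at(c)}  (6 atoms)
F2 = F1 ∪ {near(a), near(e), on(a), on(b), on(c), on(e)}  (12 atoms)
goal ⊆ F2  ⇒  h_max = 2

2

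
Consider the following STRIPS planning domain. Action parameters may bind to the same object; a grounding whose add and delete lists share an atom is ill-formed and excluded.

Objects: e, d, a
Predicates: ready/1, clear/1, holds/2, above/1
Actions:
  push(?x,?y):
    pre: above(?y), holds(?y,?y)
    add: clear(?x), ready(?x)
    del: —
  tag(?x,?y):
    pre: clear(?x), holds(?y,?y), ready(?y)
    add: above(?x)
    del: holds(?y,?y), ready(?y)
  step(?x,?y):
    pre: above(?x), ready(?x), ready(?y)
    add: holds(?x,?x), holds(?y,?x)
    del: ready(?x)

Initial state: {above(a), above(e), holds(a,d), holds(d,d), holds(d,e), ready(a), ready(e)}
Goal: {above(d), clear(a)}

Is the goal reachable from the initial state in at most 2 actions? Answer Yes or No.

No

1. step(e,e)  →  {above(a), above(e), holds(a,d), holds(d,d), holds(d,e), holds(e,e), ready(a)}
2. push(d,e)  →  {above(a), above(e), clear(d), holds(a,d), holds(d,d), holds(d,e), holds(e,e), ready(a), ready(d)}
3. push(a,e)  →  {above(a), above(e), clear(a), clear(d), holds(a,d), holds(d,d), holds(d,e), holds(e,e), ready(a), ready(d)}
4. tag(d,d)  →  {above(a), above(d), above(e), clear(a), clear(d), holds(a,d), holds(d,e), holds(e,e), ready(a)}
optimal plan length = 4; 4 > 2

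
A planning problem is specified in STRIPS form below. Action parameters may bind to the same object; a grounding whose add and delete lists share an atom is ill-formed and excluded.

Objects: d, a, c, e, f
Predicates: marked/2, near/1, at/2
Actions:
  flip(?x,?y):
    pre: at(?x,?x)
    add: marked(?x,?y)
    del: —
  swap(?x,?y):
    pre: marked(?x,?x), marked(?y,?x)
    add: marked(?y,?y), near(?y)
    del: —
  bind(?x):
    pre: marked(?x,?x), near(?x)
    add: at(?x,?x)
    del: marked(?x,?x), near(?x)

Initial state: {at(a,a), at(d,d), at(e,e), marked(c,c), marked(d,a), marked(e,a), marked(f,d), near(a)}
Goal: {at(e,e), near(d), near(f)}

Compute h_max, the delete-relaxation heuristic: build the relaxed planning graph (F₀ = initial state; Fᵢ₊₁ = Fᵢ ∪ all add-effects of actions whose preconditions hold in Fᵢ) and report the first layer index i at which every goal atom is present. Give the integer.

F0 = init (8 atoms)
F1 = F0 ∪ {marked(a,a), marked(a,c), marked(a,d), marked(a,e), marked(a,f), marked(d,c), marked(d,d), marked(d,e), marked(d,f), marked(e,c), marked(e,d), marked(e,e), marked(e,f), near(c)}  (22 atoms)
F2 = F1 ∪ {at(c,c), marked(f,f), near(d), near(e), near(f)}  (27 atoms)
goal ⊆ F2  ⇒  h_max = 2

2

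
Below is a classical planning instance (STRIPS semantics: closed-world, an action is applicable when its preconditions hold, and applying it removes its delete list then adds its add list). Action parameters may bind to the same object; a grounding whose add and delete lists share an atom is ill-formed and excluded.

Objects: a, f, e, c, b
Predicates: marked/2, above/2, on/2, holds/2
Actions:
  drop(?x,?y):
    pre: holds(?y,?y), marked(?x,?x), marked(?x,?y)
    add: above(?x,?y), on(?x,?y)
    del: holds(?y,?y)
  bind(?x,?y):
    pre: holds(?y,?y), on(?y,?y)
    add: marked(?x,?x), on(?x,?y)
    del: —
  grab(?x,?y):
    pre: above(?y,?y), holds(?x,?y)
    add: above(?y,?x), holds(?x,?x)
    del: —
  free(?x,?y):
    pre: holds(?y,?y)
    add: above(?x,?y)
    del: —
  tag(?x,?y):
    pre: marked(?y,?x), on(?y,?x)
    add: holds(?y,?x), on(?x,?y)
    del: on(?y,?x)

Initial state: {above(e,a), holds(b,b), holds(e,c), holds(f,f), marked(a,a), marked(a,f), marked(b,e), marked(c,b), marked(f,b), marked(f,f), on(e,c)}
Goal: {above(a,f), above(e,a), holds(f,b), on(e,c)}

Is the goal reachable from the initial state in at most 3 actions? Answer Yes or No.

1. drop(a,f)  →  {above(a,f), above(e,a), holds(b,b), holds(e,c), marked(a,a), marked(a,f), marked(b,e), marked(c,b), marked(f,b), marked(f,f), on(a,f), on(e,c)}
2. drop(f,b)  →  {above(a,f), above(e,a), above(f,b), holds(e,c), marked(a,a), marked(a,f), marked(b,e), marked(c,b), marked(f,b), marked(f,f), on(a,f), on(e,c), on(f,b)}
3. tag(b,f)  →  {above(a,f), above(e,a), above(f,b), holds(e,c), holds(f,b), marked(a,a), marked(a,f), marked(b,e), marked(c,b), marked(f,b), marked(f,f), on(a,f), on(b,f), on(e,c)}
optimal plan length = 3; 3 ≤ 3

Yes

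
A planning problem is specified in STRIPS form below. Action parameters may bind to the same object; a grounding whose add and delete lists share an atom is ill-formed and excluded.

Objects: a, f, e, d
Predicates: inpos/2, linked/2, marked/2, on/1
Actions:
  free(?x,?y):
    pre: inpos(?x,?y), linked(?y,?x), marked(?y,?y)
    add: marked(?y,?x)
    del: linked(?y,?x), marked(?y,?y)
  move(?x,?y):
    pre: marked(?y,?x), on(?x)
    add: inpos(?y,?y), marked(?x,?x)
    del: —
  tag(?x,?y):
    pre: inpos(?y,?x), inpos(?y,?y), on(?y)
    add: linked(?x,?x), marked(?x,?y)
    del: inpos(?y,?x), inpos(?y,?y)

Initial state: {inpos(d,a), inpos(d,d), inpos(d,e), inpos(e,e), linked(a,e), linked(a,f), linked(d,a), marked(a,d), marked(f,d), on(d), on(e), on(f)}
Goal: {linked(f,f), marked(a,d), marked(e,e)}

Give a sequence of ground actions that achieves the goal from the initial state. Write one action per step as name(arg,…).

move(d,f); tag(f,f); tag(e,e)

1. move(d,f)  →  {inpos(d,a), inpos(d,d), inpos(d,e), inpos(e,e), inpos(f,f), linked(a,e), linked(a,f), linked(d,a), marked(a,d), marked(d,d), marked(f,d), on(d), on(e), on(f)}
2. tag(f,f)  →  {inpos(d,a), inpos(d,d), inpos(d,e), inpos(e,e), linked(a,e), linked(a,f), linked(d,a), linked(f,f), marked(a,d), marked(d,d), marked(f,d), marked(f,f), on(d), on(e), on(f)}
3. tag(e,e)  →  {inpos(d,a), inpos(d,d), inpos(d,e), linked(a,e), linked(a,f), linked(d,a), linked(e,e), linked(f,f), marked(a,d), marked(d,d), marked(e,e), marked(f,d), marked(f,f), on(d), on(e), on(f)}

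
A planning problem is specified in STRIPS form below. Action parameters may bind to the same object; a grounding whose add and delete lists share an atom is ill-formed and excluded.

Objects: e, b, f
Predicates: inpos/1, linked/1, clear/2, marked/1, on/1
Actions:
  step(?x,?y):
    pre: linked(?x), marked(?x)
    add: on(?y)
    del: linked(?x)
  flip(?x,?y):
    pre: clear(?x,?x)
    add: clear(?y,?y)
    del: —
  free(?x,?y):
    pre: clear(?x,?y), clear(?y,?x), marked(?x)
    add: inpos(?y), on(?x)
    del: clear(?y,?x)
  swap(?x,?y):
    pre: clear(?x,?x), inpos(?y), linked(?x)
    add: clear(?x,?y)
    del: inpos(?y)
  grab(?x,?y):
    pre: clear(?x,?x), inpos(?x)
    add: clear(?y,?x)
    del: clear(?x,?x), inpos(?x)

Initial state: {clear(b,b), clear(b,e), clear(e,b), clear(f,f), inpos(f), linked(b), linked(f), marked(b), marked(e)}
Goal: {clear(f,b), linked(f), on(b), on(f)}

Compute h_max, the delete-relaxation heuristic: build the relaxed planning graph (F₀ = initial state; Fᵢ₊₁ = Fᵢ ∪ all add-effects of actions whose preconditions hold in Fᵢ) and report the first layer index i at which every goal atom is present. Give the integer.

F0 = init (9 atoms)
F1 = F0 ∪ {clear(b,f), clear(e,e), clear(e,f), inpos(b), inpos(e), on(b), on(e), on(f)}  (17 atoms)
F2 = F1 ∪ {clear(f,b), clear(f,e)}  (19 atoms)
goal ⊆ F2  ⇒  h_max = 2

2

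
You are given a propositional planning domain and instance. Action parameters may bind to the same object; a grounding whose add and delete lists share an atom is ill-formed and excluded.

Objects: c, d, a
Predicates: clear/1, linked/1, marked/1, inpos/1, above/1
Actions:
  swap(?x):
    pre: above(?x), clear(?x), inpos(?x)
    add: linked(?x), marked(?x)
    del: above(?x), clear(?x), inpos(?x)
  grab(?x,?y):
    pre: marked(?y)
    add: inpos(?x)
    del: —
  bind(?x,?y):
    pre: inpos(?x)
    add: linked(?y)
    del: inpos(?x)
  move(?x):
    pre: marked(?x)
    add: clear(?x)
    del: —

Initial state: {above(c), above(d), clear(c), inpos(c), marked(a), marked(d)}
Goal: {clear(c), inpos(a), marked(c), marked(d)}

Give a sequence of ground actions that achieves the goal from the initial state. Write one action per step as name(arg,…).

swap(c); grab(a,c); move(c)

1. swap(c)  →  {above(d), linked(c), marked(a), marked(c), marked(d)}
2. grab(a,c)  →  {above(d), inpos(a), linked(c), marked(a), marked(c), marked(d)}
3. move(c)  →  {above(d), clear(c), inpos(a), linked(c), marked(a), marked(c), marked(d)}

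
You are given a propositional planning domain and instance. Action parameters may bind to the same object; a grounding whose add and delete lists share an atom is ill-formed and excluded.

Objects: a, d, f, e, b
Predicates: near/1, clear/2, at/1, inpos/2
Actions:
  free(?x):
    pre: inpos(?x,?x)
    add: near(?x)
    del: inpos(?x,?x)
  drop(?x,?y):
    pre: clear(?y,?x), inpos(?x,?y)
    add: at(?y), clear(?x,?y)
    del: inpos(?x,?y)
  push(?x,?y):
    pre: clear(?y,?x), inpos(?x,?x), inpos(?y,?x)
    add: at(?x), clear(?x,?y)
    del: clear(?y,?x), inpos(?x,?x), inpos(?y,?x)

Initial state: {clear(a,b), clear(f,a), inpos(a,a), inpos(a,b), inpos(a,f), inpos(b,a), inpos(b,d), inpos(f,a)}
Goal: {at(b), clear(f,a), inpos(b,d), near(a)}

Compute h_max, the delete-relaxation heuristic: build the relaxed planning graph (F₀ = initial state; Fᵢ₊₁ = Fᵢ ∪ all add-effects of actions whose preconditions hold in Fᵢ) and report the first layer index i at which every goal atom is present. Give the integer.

F0 = init (8 atoms)
F1 = F0 ∪ {at(a), at(f), clear(a,f), clear(b,a), near(a)}  (13 atoms)
F2 = F1 ∪ {at(b)}  (14 atoms)
goal ⊆ F2  ⇒  h_max = 2

2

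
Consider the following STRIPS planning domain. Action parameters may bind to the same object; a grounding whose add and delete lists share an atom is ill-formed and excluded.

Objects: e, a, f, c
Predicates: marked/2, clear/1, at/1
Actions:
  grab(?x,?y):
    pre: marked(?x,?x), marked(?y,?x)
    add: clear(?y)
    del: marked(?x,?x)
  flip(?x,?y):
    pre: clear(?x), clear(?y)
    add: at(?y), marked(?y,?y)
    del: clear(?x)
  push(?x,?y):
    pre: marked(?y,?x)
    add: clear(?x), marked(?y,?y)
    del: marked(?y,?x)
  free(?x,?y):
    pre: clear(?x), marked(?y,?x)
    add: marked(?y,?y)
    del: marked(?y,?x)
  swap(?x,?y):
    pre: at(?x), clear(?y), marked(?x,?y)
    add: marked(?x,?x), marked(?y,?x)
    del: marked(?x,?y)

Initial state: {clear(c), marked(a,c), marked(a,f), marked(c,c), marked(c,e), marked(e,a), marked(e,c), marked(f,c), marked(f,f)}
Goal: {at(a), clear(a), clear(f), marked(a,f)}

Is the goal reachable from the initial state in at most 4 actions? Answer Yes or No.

Yes

1. grab(f,a)  →  {clear(a), clear(c), marked(a,c), marked(a,f), marked(c,c), marked(c,e), marked(e,a), marked(e,c), marked(f,c)}
2. grab(c,f)  →  {clear(a), clear(c), clear(f), marked(a,c), marked(a,f), marked(c,e), marked(e,a), marked(e,c), marked(f,c)}
3. flip(c,a)  →  {at(a), clear(a), clear(f), marked(a,a), marked(a,c), marked(a,f), marked(c,e), marked(e,a), marked(e,c), marked(f,c)}
optimal plan length = 3; 3 ≤ 4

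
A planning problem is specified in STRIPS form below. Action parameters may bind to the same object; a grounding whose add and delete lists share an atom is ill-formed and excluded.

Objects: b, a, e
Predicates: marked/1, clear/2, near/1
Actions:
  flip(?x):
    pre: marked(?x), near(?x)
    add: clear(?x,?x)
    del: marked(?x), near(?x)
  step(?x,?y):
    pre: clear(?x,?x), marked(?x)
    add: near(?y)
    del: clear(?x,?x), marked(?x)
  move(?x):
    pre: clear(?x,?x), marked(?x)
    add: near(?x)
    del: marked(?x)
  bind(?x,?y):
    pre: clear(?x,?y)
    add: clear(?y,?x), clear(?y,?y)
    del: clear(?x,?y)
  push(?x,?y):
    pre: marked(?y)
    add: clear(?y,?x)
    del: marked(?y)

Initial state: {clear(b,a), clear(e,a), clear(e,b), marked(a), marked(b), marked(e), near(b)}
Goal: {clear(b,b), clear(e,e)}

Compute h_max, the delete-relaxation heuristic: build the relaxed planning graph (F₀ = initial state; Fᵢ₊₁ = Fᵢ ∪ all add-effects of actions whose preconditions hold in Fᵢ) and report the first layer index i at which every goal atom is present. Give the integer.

F0 = init (7 atoms)
F1 = F0 ∪ {clear(a,a), clear(a,b), clear(a,e), clear(b,b), clear(b,e), clear(e,e)}  (13 atoms)
goal ⊆ F1  ⇒  h_max = 1

1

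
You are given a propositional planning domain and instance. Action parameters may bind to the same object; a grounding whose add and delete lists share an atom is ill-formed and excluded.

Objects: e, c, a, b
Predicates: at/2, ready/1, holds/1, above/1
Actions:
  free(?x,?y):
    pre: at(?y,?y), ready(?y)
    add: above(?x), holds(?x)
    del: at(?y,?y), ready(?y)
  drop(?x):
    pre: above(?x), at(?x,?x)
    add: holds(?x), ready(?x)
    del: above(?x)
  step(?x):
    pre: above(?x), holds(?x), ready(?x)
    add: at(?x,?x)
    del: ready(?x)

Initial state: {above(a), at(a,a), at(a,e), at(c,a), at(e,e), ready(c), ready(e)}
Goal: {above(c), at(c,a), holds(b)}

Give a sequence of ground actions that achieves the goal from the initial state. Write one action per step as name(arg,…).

1. free(c,e)  →  {above(a), above(c), at(a,a), at(a,e), at(c,a), holds(c), ready(c)}
2. drop(a)  →  {above(c), at(a,a), at(a,e), at(c,a), holds(a), holds(c), ready(a), ready(c)}
3. free(b,a)  →  {above(b), above(c), at(a,e), at(c,a), holds(a), holds(b), holds(c), ready(c)}

free(c,e); drop(a); free(b,a)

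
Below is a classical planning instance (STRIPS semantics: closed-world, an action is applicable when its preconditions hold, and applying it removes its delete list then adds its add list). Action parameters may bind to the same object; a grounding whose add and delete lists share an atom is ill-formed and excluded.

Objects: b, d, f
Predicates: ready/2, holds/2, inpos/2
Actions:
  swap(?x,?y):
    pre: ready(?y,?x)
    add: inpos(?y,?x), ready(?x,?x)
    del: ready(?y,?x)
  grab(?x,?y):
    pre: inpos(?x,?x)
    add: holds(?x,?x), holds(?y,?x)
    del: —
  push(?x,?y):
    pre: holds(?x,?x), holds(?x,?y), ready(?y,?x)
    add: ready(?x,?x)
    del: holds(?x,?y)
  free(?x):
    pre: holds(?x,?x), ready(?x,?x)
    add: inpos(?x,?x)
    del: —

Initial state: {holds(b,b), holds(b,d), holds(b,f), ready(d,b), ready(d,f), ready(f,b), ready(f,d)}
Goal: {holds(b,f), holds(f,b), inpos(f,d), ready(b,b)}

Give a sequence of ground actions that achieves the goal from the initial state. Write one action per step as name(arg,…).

swap(b,d); swap(d,f); free(b); grab(b,f)

1. swap(b,d)  →  {holds(b,b), holds(b,d), holds(b,f), inpos(d,b), ready(b,b), ready(d,f), ready(f,b), ready(f,d)}
2. swap(d,f)  →  {holds(b,b), holds(b,d), holds(b,f), inpos(d,b), inpos(f,d), ready(b,b), ready(d,d), ready(d,f), ready(f,b)}
3. free(b)  →  {holds(b,b), holds(b,d), holds(b,f), inpos(b,b), inpos(d,b), inpos(f,d), ready(b,b), ready(d,d), ready(d,f), ready(f,b)}
4. grab(b,f)  →  {holds(b,b), holds(b,d), holds(b,f), holds(f,b), inpos(b,b), inpos(d,b), inpos(f,d), ready(b,b), ready(d,d), ready(d,f), ready(f,b)}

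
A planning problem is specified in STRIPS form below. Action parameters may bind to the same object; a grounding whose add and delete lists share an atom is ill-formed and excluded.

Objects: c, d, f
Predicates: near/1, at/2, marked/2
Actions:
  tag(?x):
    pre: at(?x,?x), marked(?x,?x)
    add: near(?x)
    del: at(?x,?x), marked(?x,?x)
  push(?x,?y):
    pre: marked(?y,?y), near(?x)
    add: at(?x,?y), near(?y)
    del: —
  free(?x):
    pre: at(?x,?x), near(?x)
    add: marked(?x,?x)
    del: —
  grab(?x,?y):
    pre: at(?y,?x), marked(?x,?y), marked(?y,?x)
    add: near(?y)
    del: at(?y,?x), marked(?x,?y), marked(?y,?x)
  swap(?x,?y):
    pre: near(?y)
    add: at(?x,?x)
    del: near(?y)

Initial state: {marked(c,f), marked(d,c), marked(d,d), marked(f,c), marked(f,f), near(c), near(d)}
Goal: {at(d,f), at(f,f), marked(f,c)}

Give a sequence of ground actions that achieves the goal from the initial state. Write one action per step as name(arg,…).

push(d,f); push(f,f)

1. push(d,f)  →  {at(d,f), marked(c,f), marked(d,c), marked(d,d), marked(f,c), marked(f,f), near(c), near(d), near(f)}
2. push(f,f)  →  {at(d,f), at(f,f), marked(c,f), marked(d,c), marked(d,d), marked(f,c), marked(f,f), near(c), near(d), near(f)}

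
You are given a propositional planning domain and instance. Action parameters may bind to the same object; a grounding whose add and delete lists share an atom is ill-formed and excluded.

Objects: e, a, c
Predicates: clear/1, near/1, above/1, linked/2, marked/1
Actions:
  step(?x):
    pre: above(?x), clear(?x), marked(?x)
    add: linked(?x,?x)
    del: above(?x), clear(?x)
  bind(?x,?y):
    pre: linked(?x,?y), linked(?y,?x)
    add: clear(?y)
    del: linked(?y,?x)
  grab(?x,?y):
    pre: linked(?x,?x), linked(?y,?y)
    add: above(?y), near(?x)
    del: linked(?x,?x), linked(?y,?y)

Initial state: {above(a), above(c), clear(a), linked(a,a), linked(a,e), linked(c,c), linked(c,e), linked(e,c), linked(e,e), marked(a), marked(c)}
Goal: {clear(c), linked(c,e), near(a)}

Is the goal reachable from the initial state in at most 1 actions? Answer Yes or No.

No

1. bind(c,c)  →  {above(a), above(c), clear(a), clear(c), linked(a,a), linked(a,e), linked(c,e), linked(e,c), linked(e,e), marked(a), marked(c)}
2. grab(a,e)  →  {above(a), above(c), above(e), clear(a), clear(c), linked(a,e), linked(c,e), linked(e,c), marked(a), marked(c), near(a)}
optimal plan length = 2; 2 > 1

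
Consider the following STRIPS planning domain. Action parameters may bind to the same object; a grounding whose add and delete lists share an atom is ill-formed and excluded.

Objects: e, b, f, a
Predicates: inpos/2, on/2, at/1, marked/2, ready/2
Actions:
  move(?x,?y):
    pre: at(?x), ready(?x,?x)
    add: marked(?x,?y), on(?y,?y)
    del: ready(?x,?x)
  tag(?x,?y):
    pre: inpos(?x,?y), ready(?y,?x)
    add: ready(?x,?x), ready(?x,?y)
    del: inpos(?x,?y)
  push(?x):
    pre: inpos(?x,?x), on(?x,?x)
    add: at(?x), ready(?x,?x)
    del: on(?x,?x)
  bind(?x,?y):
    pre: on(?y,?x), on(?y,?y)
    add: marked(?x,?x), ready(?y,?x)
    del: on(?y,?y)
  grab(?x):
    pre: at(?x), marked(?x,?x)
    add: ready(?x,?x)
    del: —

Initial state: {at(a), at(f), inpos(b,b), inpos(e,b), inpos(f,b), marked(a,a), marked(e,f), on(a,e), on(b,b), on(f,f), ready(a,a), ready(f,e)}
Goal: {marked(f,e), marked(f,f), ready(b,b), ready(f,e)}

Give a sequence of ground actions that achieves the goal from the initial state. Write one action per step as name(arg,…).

push(b); bind(f,f); move(f,e)

1. push(b)  →  {at(a), at(b), at(f), inpos(b,b), inpos(e,b), inpos(f,b), marked(a,a), marked(e,f), on(a,e), on(f,f), ready(a,a), ready(b,b), ready(f,e)}
2. bind(f,f)  →  {at(a), at(b), at(f), inpos(b,b), inpos(e,b), inpos(f,b), marked(a,a), marked(e,f), marked(f,f), on(a,e), ready(a,a), ready(b,b), ready(f,e), ready(f,f)}
3. move(f,e)  →  {at(a), at(b), at(f), inpos(b,b), inpos(e,b), inpos(f,b), marked(a,a), marked(e,f), marked(f,e), marked(f,f), on(a,e), on(e,e), ready(a,a), ready(b,b), ready(f,e)}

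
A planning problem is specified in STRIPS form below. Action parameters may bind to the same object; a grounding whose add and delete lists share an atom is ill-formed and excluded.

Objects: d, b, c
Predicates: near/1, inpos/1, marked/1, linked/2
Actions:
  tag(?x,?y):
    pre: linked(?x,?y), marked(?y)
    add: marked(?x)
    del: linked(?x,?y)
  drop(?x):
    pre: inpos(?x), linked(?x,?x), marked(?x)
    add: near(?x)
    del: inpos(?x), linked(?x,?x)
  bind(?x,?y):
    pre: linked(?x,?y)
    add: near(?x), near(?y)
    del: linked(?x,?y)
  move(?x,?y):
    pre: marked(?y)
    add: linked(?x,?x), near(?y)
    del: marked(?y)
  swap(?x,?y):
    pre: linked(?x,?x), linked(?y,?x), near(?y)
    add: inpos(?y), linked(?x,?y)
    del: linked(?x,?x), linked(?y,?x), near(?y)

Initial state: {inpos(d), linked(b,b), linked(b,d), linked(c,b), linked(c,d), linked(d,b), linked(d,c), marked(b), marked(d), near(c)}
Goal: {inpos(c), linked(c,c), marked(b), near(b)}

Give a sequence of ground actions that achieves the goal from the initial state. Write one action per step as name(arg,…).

bind(d,b); move(c,d); swap(b,c)

1. bind(d,b)  →  {inpos(d), linked(b,b), linked(b,d), linked(c,b), linked(c,d), linked(d,c), marked(b), marked(d), near(b), near(c), near(d)}
2. move(c,d)  →  {inpos(d), linked(b,b), linked(b,d), linked(c,b), linked(c,c), linked(c,d), linked(d,c), marked(b), near(b), near(c), near(d)}
3. swap(b,c)  →  {inpos(c), inpos(d), linked(b,c), linked(b,d), linked(c,c), linked(c,d), linked(d,c), marked(b), near(b), near(d)}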